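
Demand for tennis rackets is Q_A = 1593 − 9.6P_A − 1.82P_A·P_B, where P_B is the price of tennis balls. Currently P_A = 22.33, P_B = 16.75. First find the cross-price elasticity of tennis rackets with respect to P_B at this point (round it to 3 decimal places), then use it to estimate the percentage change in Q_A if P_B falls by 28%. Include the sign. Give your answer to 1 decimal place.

27.3%

At P_A = 22.33, P_B = 16.75: Q_A = 697.902.
∂Q_A/∂P_B = -1.82P_A = -40.6406.
ε = (∂Q_A/∂P_B)(P_B/Q_A) = -40.6406 × 16.75/697.902 ≈ -0.975.
%ΔQ_A ≈ ε × %ΔP_B = -0.975 × (-28%) = 27.3%.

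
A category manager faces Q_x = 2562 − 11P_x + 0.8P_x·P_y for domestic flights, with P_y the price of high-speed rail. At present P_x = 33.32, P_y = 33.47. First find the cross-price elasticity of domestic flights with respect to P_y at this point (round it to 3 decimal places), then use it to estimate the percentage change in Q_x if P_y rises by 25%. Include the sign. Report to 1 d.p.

At P_x = 33.32, P_y = 33.47: Q_x = 3087.656.
∂Q_x/∂P_y = 0.8P_x = 26.6560.
ε = (∂Q_x/∂P_y)(P_y/Q_x) = 26.6560 × 33.47/3087.656 ≈ 0.289.
%ΔQ_x ≈ ε × %ΔP_y = 0.289 × (25%) = 7.2%.

7.2%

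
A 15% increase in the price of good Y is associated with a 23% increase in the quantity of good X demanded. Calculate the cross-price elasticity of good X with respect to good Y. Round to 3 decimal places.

1.533

ε = (%ΔQ of good X) / (%ΔP of good Y) = (23%) / (15%) ≈ 1.533.
Positive cross-price elasticity: substitutes.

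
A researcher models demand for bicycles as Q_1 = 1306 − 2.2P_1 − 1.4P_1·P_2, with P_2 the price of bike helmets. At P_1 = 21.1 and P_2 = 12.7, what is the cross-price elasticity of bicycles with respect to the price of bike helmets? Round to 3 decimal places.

-0.424

At P_1 = 21.1 and P_2 = 12.7: Q_1 = 884.422.
∂Q_1/∂P_2 = -1.4P_1 = -1.4(21.1) = -29.5400.
ε = (∂Q_1/∂P_2)(P_2/Q_1) = -29.5400 × (12.7/884.422) ≈ -0.424.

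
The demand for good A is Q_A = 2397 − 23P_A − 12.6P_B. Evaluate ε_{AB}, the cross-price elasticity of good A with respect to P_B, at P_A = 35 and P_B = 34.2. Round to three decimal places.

At P_A = 35 and P_B = 34.2: Q_A = 1161.08.
∂Q_A/∂P_B = -12.6.
ε = (∂Q_A/∂P_B)(P_B/Q_A) = -12.6 × (34.2/1161.08) ≈ -0.371.
Since ε < 0, good A and good B are complements.

-0.371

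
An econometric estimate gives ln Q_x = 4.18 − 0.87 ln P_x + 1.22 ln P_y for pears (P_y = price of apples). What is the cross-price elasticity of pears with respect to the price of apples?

1.22

In a log-linear (constant-elasticity) demand function, the coefficient on ln P_y is the cross-price elasticity.
ε = 1.22. Positive, so pears and apples are substitutes.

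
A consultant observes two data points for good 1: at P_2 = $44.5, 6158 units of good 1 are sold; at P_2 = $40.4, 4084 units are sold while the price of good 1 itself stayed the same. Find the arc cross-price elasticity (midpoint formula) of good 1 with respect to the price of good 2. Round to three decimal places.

4.193

ΔQ_1 = 4084 − 6158 = -2074; ΔP_2 = 40.4 − 44.5 = -4.1.
Midpoints: Q̄_1 = 5121.0, P̄_2 = 42.45.
ε = (ΔQ_1/Q̄_1)/(ΔP_2/P̄_2) = (-2074/5121.0)/(-4.1/42.45) ≈ 4.193.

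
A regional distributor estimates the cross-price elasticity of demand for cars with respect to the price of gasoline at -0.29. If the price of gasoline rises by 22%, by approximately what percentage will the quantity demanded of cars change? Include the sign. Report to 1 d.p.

-6.4%

%ΔQ ≈ ε × %ΔP of gasoline = -0.29 × (22%) = -6.4%.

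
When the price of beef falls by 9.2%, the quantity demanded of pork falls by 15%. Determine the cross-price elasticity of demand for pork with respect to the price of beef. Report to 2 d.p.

1.63

ε = (%ΔQ of pork) / (%ΔP of beef) = (-15%) / (-9.2%) ≈ 1.63.
Positive cross-price elasticity: substitutes.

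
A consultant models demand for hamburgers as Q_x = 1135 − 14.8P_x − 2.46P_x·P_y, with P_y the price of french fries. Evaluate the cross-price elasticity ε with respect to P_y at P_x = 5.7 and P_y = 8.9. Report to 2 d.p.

-0.13

At P_x = 5.7 and P_y = 8.9: Q_x = 925.844.
∂Q_x/∂P_y = -2.46P_x = -2.46(5.7) = -14.0220.
ε = (∂Q_x/∂P_y)(P_y/Q_x) = -14.0220 × (8.9/925.844) ≈ -0.13.
ε < 0: complements.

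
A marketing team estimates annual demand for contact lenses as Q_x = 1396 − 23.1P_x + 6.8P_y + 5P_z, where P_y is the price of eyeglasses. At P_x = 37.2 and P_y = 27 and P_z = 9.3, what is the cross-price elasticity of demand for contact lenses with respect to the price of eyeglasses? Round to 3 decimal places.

0.239

At P_x = 37.2 and P_y = 27 and P_z = 9.3: Q_x = 766.78.
∂Q_x/∂P_y = 6.8.
ε = (∂Q_x/∂P_y)(P_y/Q_x) = 6.8 × (27/766.78) ≈ 0.239.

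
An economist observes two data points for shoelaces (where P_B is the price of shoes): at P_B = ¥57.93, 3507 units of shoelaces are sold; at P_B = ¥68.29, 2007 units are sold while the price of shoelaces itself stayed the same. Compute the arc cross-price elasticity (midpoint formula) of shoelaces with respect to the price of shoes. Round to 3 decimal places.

-3.314

ΔQ_A = 2007 − 3507 = -1500; ΔP_B = 68.29 − 57.93 = 10.36.
Midpoints: Q̄_A = 2757.0, P̄_B = 63.11.
ε = (ΔQ_A/Q̄_A)/(ΔP_B/P̄_B) = (-1500/2757.0)/(10.36/63.11) ≈ -3.314.
ε < 0: shoelaces and shoes are complements.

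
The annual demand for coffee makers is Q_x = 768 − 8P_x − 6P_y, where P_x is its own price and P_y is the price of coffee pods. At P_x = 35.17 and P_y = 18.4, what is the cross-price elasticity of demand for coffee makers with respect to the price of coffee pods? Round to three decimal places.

-0.293

At P_x = 35.17 and P_y = 18.4: Q_x = 376.24.
∂Q_x/∂P_y = -6.
ε = (∂Q_x/∂P_y)(P_y/Q_x) = -6 × (18.4/376.24) ≈ -0.293.
Since ε < 0, coffee makers and coffee pods are complements.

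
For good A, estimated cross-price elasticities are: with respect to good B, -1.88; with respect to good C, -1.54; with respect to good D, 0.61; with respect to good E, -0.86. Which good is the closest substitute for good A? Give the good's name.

Substitutes have ε > 0. Among the positive values, 0.61 (good D) is largest.

good D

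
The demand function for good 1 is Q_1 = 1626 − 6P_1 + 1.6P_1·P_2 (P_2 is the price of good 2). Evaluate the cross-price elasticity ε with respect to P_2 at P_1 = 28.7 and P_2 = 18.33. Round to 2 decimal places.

0.37

At P_1 = 28.7 and P_2 = 18.33: Q_1 = 2295.514.
∂Q_1/∂P_2 = 1.6P_1 = 1.6(28.7) = 45.9200.
ε = (∂Q_1/∂P_2)(P_2/Q_1) = 45.9200 × (18.33/2295.514) ≈ 0.37.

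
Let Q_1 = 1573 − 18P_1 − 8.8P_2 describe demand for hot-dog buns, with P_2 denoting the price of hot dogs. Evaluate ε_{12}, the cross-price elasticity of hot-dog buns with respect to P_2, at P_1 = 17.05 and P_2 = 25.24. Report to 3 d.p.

At P_1 = 17.05 and P_2 = 25.24: Q_1 = 1043.988.
∂Q_1/∂P_2 = -8.8.
ε = (∂Q_1/∂P_2)(P_2/Q_1) = -8.8 × (25.24/1043.988) ≈ -0.213.

-0.213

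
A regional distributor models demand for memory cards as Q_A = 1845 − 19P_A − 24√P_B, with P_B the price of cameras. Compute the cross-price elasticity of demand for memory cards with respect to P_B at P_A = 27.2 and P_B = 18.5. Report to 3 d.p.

At P_A = 27.2 and P_B = 18.5: Q_A = 1224.972.
∂Q_A/∂P_B = -24/(2√P_B) = -24/(2√18.5) = -2.7899.
ε = (∂Q_A/∂P_B)(P_B/Q_A) = -2.7899 × (18.5/1224.972) ≈ -0.042.
ε < 0: complements.

-0.042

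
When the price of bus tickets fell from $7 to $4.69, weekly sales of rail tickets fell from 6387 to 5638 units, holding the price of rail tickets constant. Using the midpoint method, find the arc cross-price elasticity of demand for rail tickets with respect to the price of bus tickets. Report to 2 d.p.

0.32

ΔQ_A = 5638 − 6387 = -749; ΔP_B = 4.69 − 7 = -2.31.
Midpoints: Q̄_A = 6012.5, P̄_B = 5.85.
ε = (ΔQ_A/Q̄_A)/(ΔP_B/P̄_B) = (-749/6012.5)/(-2.31/5.85) ≈ 0.32.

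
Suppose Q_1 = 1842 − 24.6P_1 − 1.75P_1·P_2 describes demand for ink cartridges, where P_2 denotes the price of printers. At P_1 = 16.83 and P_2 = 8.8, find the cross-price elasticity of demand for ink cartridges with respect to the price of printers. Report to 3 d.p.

-0.222

At P_1 = 16.83 and P_2 = 8.8: Q_1 = 1168.8.
∂Q_1/∂P_2 = -1.75P_1 = -1.75(16.83) = -29.4525.
ε = (∂Q_1/∂P_2)(P_2/Q_1) = -29.4525 × (8.8/1168.8) ≈ -0.222.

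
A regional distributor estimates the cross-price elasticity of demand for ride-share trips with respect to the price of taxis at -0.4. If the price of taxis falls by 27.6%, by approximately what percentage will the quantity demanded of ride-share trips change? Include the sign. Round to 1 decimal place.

11.0%

%ΔQ ≈ ε × %ΔP of taxis = -0.4 × (-27.6%) = 11.0%.
Demand for ride-share trips rises by about 11.0%.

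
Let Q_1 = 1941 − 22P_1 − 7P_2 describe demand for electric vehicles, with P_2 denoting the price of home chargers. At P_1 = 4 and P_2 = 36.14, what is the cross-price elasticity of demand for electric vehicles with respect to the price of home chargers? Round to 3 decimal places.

At P_1 = 4 and P_2 = 36.14: Q_1 = 1600.02.
∂Q_1/∂P_2 = -7.
ε = (∂Q_1/∂P_2)(P_2/Q_1) = -7 × (36.14/1600.02) ≈ -0.158.

-0.158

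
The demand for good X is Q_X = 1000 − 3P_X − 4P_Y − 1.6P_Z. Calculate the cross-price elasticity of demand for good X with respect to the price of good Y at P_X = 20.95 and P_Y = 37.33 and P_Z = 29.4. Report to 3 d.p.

At P_X = 20.95 and P_Y = 37.33 and P_Z = 29.4: Q_X = 740.79.
∂Q_X/∂P_Y = -4.
ε = (∂Q_X/∂P_Y)(P_Y/Q_X) = -4 × (37.33/740.79) ≈ -0.202.

-0.202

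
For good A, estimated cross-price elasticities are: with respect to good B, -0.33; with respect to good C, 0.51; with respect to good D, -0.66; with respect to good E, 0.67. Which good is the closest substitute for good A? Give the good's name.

Substitutes have ε > 0. Among the positive values, 0.67 (good E) is largest.

good E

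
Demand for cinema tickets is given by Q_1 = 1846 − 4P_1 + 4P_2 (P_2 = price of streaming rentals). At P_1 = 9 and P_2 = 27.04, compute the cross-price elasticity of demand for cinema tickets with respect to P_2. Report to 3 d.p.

At P_1 = 9 and P_2 = 27.04: Q_1 = 1918.16.
∂Q_1/∂P_2 = 4.
ε = (∂Q_1/∂P_2)(P_2/Q_1) = 4 × (27.04/1918.16) ≈ 0.056.

0.056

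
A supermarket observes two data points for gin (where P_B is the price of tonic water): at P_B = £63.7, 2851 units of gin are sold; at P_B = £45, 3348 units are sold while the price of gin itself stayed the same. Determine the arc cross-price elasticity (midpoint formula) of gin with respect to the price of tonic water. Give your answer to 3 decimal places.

-0.466

ΔQ_A = 3348 − 2851 = 497; ΔP_B = 45 − 63.7 = -18.7.
Midpoints: Q̄_A = 3099.5, P̄_B = 54.35.
ε = (ΔQ_A/Q̄_A)/(ΔP_B/P̄_B) = (497/3099.5)/(-18.7/54.35) ≈ -0.466.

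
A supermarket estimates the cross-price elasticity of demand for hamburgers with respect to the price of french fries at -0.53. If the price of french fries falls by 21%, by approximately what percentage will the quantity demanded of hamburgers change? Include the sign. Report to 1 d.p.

11.1%

%ΔQ ≈ ε × %ΔP of french fries = -0.53 × (-21%) = 11.1%.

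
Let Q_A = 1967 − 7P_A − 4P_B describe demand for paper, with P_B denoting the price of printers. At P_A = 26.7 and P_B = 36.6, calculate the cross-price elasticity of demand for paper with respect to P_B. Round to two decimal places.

At P_A = 26.7 and P_B = 36.6: Q_A = 1633.7.
∂Q_A/∂P_B = -4.
ε = (∂Q_A/∂P_B)(P_B/Q_A) = -4 × (36.6/1633.7) ≈ -0.09.

-0.09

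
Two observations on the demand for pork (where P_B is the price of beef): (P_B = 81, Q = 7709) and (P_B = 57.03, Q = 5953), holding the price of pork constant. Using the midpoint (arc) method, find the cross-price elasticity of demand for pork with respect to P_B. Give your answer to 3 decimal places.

ΔQ_A = 5953 − 7709 = -1756; ΔP_B = 57.03 − 81 = -23.97.
Midpoints: Q̄_A = 6831.0, P̄_B = 69.02.
ε = (ΔQ_A/Q̄_A)/(ΔP_B/P̄_B) = (-1756/6831.0)/(-23.97/69.02) ≈ 0.740.

0.740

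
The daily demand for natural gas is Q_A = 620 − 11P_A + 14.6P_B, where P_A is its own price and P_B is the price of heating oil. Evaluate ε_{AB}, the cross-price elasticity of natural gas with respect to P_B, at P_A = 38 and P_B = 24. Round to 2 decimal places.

0.63

At P_A = 38 and P_B = 24: Q_A = 552.4.
∂Q_A/∂P_B = 14.6.
ε = (∂Q_A/∂P_B)(P_B/Q_A) = 14.6 × (24/552.4) ≈ 0.63.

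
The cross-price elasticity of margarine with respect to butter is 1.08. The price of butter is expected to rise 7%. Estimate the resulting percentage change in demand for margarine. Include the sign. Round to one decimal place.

%ΔQ ≈ ε × %ΔP of butter = 1.08 × (7%) = 7.6%.

7.6%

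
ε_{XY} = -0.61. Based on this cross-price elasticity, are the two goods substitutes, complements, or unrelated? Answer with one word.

ε = -0.61 < 0, so a higher price of good Y lowers demand for good X: complements.

complements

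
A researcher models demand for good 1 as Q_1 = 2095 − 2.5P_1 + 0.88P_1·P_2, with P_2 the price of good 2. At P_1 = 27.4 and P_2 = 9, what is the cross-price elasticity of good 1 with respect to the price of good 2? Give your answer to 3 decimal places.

0.097

At P_1 = 27.4 and P_2 = 9: Q_1 = 2243.508.
∂Q_1/∂P_2 = 0.88P_1 = 0.88(27.4) = 24.1120.
ε = (∂Q_1/∂P_2)(P_2/Q_1) = 24.1120 × (9/2243.508) ≈ 0.097.
ε > 0: substitutes.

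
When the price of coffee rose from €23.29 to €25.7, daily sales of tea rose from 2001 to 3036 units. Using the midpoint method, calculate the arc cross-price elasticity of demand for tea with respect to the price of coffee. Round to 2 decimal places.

ΔQ_A = 3036 − 2001 = 1035; ΔP_B = 25.7 − 23.29 = 2.41.
Midpoints: Q̄_A = 2518.5, P̄_B = 24.49.
ε = (ΔQ_A/Q̄_A)/(ΔP_B/P̄_B) = (1035/2518.5)/(2.41/24.49) ≈ 4.18.
ε > 0: tea and coffee are substitutes.

4.18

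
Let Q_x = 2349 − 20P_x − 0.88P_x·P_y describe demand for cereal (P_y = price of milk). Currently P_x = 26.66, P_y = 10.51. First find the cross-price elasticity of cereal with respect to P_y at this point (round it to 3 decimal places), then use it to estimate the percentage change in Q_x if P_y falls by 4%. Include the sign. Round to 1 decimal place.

At P_x = 26.66, P_y = 10.51: Q_x = 1569.227.
∂Q_x/∂P_y = -0.88P_x = -23.4608.
ε = (∂Q_x/∂P_y)(P_y/Q_x) = -23.4608 × 10.51/1569.227 ≈ -0.157.
%ΔQ_x ≈ ε × %ΔP_y = -0.157 × (-4%) = 0.6%.

0.6%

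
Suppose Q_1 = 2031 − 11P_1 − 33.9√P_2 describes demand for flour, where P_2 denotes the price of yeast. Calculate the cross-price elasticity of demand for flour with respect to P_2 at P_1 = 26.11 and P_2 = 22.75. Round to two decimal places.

At P_1 = 26.11 and P_2 = 22.75: Q_1 = 1582.097.
∂Q_1/∂P_2 = -33.9/(2√P_2) = -33.9/(2√22.75) = -3.5537.
ε = (∂Q_1/∂P_2)(P_2/Q_1) = -3.5537 × (22.75/1582.097) ≈ -0.05.
ε < 0: complements.

-0.05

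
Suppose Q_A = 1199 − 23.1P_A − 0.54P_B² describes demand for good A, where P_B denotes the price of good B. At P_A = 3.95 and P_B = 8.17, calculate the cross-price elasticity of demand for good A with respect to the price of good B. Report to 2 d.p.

At P_A = 3.95 and P_B = 8.17: Q_A = 1071.711.
∂Q_A/∂P_B = -1.08P_B = -1.08(8.17) = -8.8236.
ε = (∂Q_A/∂P_B)(P_B/Q_A) = -8.8236 × (8.17/1071.711) ≈ -0.07.

-0.07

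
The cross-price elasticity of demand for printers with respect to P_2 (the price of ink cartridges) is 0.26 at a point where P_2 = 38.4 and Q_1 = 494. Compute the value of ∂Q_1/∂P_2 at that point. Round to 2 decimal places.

ε = (∂Q_1/∂P_2)·(P_2/Q_1) ⇒ ∂Q_1/∂P_2 = ε·Q_1/P_2 = 0.26 × 494/38.4 ≈ 3.34.

3.34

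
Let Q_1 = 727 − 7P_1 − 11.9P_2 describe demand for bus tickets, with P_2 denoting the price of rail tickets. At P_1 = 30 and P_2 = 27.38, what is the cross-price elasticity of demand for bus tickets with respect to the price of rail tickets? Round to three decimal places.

-1.704

At P_1 = 30 and P_2 = 27.38: Q_1 = 191.178.
∂Q_1/∂P_2 = -11.9.
ε = (∂Q_1/∂P_2)(P_2/Q_1) = -11.9 × (27.38/191.178) ≈ -1.704.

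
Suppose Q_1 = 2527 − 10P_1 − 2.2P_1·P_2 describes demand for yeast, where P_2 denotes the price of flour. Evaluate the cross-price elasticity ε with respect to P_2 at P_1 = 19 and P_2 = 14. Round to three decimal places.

At P_1 = 19 and P_2 = 14: Q_1 = 1751.8.
∂Q_1/∂P_2 = -2.2P_1 = -2.2(19) = -41.8000.
ε = (∂Q_1/∂P_2)(P_2/Q_1) = -41.8000 × (14/1751.8) ≈ -0.334.

-0.334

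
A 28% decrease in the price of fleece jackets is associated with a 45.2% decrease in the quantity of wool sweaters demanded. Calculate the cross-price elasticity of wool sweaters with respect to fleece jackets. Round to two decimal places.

1.61

ε = (%ΔQ of wool sweaters) / (%ΔP of fleece jackets) = (-45.2%) / (-28%) ≈ 1.61.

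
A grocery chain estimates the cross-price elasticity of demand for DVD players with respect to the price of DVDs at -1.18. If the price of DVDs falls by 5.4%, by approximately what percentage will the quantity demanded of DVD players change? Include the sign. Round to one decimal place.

%ΔQ ≈ ε × %ΔP of DVDs = -1.18 × (-5.4%) = 6.4%.
Demand for DVD players rises by about 6.4%.

6.4%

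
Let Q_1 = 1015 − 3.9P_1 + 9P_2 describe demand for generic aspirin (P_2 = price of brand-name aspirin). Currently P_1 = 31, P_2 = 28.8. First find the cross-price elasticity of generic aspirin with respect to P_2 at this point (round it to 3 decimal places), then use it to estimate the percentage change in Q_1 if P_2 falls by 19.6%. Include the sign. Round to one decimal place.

At P_1 = 31, P_2 = 28.8: Q_1 = 1153.3.
∂Q_1/∂P_2 = 9.
ε = (∂Q_1/∂P_2)(P_2/Q_1) = 9.0000 × 28.8/1153.3 ≈ 0.225.
%ΔQ_1 ≈ ε × %ΔP_2 = 0.225 × (-19.6%) = -4.4%.

-4.4%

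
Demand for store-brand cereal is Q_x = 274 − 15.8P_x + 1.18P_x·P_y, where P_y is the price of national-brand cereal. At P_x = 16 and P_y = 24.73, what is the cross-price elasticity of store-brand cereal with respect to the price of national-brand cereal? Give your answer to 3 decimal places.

0.957

At P_x = 16 and P_y = 24.73: Q_x = 488.102.
∂Q_x/∂P_y = 1.18P_x = 1.18(16) = 18.8800.
ε = (∂Q_x/∂P_y)(P_y/Q_x) = 18.8800 × (24.73/488.102) ≈ 0.957.
ε > 0: substitutes.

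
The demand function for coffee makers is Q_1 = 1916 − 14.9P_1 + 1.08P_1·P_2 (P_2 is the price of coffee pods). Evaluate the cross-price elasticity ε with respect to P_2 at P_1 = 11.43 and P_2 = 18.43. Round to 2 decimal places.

0.12

At P_1 = 11.43 and P_2 = 18.43: Q_1 = 1973.200.
∂Q_1/∂P_2 = 1.08P_1 = 1.08(11.43) = 12.3444.
ε = (∂Q_1/∂P_2)(P_2/Q_1) = 12.3444 × (18.43/1973.200) ≈ 0.12.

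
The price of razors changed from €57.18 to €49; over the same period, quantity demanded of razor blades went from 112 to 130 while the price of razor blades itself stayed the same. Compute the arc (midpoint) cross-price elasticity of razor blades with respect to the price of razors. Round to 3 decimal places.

ΔQ_A = 130 − 112 = 18; ΔP_B = 49 − 57.18 = -8.18.
Midpoints: Q̄_A = 121.0, P̄_B = 53.09.
ε = (ΔQ_A/Q̄_A)/(ΔP_B/P̄_B) = (18/121.0)/(-8.18/53.09) ≈ -0.965.

-0.965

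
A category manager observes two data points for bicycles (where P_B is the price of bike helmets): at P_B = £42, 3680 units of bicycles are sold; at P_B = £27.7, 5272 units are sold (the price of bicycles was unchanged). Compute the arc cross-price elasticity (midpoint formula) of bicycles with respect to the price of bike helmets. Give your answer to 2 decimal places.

-0.87

ΔQ_A = 5272 − 3680 = 1592; ΔP_B = 27.7 − 42 = -14.3.
Midpoints: Q̄_A = 4476.0, P̄_B = 34.85.
ε = (ΔQ_A/Q̄_A)/(ΔP_B/P̄_B) = (1592/4476.0)/(-14.3/34.85) ≈ -0.87.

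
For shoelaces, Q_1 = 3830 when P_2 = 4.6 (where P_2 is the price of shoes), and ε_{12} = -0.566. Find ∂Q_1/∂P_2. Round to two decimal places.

-471.26

ε = (∂Q_1/∂P_2)·(P_2/Q_1) ⇒ ∂Q_1/∂P_2 = ε·Q_1/P_2 = -0.566 × 3830/4.6 ≈ -471.26.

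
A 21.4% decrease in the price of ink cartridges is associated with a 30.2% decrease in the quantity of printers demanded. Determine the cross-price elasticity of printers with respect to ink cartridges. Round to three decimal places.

1.411

ε = (%ΔQ of printers) / (%ΔP of ink cartridges) = (-30.2%) / (-21.4%) ≈ 1.411.
Positive cross-price elasticity: substitutes.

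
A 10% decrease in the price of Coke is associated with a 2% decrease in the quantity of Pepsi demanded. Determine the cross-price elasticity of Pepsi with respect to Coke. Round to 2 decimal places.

0.20

ε = (%ΔQ of Pepsi) / (%ΔP of Coke) = (-2%) / (-10%) ≈ 0.20.
Positive cross-price elasticity: substitutes.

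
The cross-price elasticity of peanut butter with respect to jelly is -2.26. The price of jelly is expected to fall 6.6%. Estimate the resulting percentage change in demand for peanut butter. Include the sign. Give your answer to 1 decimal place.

%ΔQ ≈ ε × %ΔP of jelly = -2.26 × (-6.6%) = 14.9%.

14.9%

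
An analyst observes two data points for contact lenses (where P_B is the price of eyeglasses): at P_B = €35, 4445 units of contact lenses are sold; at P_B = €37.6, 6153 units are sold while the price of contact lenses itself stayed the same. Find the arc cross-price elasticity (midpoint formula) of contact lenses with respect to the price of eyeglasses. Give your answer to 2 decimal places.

4.50

ΔQ_A = 6153 − 4445 = 1708; ΔP_B = 37.6 − 35 = 2.6.
Midpoints: Q̄_A = 5299.0, P̄_B = 36.30.
ε = (ΔQ_A/Q̄_A)/(ΔP_B/P̄_B) = (1708/5299.0)/(2.6/36.30) ≈ 4.50.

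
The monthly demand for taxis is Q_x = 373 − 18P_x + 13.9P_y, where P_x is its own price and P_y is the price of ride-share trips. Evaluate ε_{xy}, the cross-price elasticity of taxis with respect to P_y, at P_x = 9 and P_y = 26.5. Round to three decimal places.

At P_x = 9 and P_y = 26.5: Q_x = 579.35.
∂Q_x/∂P_y = 13.9.
ε = (∂Q_x/∂P_y)(P_y/Q_x) = 13.9 × (26.5/579.35) ≈ 0.636.

0.636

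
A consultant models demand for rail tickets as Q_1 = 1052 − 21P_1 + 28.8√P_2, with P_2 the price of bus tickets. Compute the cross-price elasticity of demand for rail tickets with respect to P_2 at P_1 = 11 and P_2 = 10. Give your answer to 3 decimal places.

0.050

At P_1 = 11 and P_2 = 10: Q_1 = 912.074.
∂Q_1/∂P_2 = 28.8/(2√P_2) = 28.8/(2√10) = 4.5537.
ε = (∂Q_1/∂P_2)(P_2/Q_1) = 4.5537 × (10/912.074) ≈ 0.050.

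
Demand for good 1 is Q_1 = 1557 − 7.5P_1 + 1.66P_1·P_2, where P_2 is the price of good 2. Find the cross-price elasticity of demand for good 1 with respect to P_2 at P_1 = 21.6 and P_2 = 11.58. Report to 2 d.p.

0.23

At P_1 = 21.6 and P_2 = 11.58: Q_1 = 1810.212.
∂Q_1/∂P_2 = 1.66P_1 = 1.66(21.6) = 35.8560.
ε = (∂Q_1/∂P_2)(P_2/Q_1) = 35.8560 × (11.58/1810.212) ≈ 0.23.
ε > 0: substitutes.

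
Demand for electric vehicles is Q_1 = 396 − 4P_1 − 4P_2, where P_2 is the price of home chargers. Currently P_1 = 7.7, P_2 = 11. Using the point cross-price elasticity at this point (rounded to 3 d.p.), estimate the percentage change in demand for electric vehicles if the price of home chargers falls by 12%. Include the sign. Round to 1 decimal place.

1.6%

At P_1 = 7.7, P_2 = 11: Q_1 = 321.2.
∂Q_1/∂P_2 = -4.
ε = (∂Q_1/∂P_2)(P_2/Q_1) = -4.0000 × 11/321.2 ≈ -0.137.
%ΔQ_1 ≈ ε × %ΔP_2 = -0.137 × (-12%) = 1.6%.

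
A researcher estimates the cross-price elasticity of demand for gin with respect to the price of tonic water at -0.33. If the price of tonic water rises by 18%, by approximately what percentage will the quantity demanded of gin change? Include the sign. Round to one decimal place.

%ΔQ ≈ ε × %ΔP of tonic water = -0.33 × (18%) = -5.9%.
Demand for gin falls by about 5.9%.

-5.9%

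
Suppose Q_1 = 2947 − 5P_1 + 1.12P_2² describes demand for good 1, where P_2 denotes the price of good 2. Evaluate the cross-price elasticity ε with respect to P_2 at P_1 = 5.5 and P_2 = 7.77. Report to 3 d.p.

At P_1 = 5.5 and P_2 = 7.77: Q_1 = 2987.118.
∂Q_1/∂P_2 = 2.24P_2 = 2.24(7.77) = 17.4048.
ε = (∂Q_1/∂P_2)(P_2/Q_1) = 17.4048 × (7.77/2987.118) ≈ 0.045.

0.045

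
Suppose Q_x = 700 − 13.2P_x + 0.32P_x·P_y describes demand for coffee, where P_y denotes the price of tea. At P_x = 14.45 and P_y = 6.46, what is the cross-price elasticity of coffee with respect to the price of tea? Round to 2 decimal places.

At P_x = 14.45 and P_y = 6.46: Q_x = 539.131.
∂Q_x/∂P_y = 0.32P_x = 0.32(14.45) = 4.6240.
ε = (∂Q_x/∂P_y)(P_y/Q_x) = 4.6240 × (6.46/539.131) ≈ 0.06.
ε > 0: substitutes.

0.06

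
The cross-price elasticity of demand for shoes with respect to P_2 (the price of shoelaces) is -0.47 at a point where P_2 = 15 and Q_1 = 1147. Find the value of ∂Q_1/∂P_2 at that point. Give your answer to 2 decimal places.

-35.94

ε = (∂Q_1/∂P_2)·(P_2/Q_1) ⇒ ∂Q_1/∂P_2 = ε·Q_1/P_2 = -0.47 × 1147/15 ≈ -35.94.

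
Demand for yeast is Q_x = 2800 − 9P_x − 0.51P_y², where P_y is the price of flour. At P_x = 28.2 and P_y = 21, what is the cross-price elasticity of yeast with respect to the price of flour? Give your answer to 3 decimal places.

-0.194

At P_x = 28.2 and P_y = 21: Q_x = 2321.29.
∂Q_x/∂P_y = -1.02P_y = -1.02(21) = -21.4200.
ε = (∂Q_x/∂P_y)(P_y/Q_x) = -21.4200 × (21/2321.29) ≈ -0.194.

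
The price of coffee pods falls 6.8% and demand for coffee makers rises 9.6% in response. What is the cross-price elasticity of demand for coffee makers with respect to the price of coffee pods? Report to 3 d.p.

-1.412

ε = (%ΔQ of coffee makers) / (%ΔP of coffee pods) = (9.6%) / (-6.8%) ≈ -1.412.
Negative cross-price elasticity: complements.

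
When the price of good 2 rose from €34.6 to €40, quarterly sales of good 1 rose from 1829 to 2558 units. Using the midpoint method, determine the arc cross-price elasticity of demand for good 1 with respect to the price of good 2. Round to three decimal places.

2.296

ΔQ_1 = 2558 − 1829 = 729; ΔP_2 = 40 − 34.6 = 5.4.
Midpoints: Q̄_1 = 2193.5, P̄_2 = 37.30.
ε = (ΔQ_1/Q̄_1)/(ΔP_2/P̄_2) = (729/2193.5)/(5.4/37.30) ≈ 2.296.
ε > 0: good 1 and good 2 are substitutes.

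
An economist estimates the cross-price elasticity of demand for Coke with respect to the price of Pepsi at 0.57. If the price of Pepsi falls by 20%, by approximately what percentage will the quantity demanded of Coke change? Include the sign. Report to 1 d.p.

%ΔQ ≈ ε × %ΔP of Pepsi = 0.57 × (-20%) = -11.4%.

-11.4%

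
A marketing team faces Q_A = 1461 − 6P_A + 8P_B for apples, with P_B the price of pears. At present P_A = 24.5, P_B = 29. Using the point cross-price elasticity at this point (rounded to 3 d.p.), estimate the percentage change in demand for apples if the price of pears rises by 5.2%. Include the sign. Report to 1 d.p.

0.8%

At P_A = 24.5, P_B = 29: Q_A = 1546.
∂Q_A/∂P_B = 8.
ε = (∂Q_A/∂P_B)(P_B/Q_A) = 8.0000 × 29/1546 ≈ 0.150.
%ΔQ_A ≈ ε × %ΔP_B = 0.150 × (5.2%) = 0.8%.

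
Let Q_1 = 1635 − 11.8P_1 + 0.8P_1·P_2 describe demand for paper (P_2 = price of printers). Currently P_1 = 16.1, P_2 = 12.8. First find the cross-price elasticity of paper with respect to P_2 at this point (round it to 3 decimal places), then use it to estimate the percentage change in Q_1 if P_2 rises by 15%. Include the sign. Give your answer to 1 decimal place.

1.5%

At P_1 = 16.1, P_2 = 12.8: Q_1 = 1609.884.
∂Q_1/∂P_2 = 0.8P_1 = 12.8800.
ε = (∂Q_1/∂P_2)(P_2/Q_1) = 12.8800 × 12.8/1609.884 ≈ 0.102.
%ΔQ_1 ≈ ε × %ΔP_2 = 0.102 × (15%) = 1.5%.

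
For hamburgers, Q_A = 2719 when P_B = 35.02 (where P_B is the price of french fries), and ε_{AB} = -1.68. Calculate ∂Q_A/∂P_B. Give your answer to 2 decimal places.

ε = (∂Q_A/∂P_B)·(P_B/Q_A) ⇒ ∂Q_A/∂P_B = ε·Q_A/P_B = -1.68 × 2719/35.02 ≈ -130.44.

-130.44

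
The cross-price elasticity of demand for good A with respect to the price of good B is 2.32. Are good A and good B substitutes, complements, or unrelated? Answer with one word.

substitutes

ε = 2.32 > 0, so a higher price of good B raises demand for good A: substitutes.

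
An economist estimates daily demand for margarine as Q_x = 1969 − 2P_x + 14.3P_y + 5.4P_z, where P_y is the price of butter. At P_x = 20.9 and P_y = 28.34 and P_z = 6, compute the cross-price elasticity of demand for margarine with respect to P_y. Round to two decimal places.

At P_x = 20.9 and P_y = 28.34 and P_z = 6: Q_x = 2364.862.
∂Q_x/∂P_y = 14.3.
ε = (∂Q_x/∂P_y)(P_y/Q_x) = 14.3 × (28.34/2364.862) ≈ 0.17.
Since ε > 0, margarine and butter are substitutes.

0.17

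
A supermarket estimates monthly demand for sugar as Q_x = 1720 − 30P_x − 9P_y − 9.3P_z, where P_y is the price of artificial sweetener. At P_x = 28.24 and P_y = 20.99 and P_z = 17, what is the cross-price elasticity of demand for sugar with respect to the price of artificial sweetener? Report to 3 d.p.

-0.359

At P_x = 28.24 and P_y = 20.99 and P_z = 17: Q_x = 525.79.
∂Q_x/∂P_y = -9.
ε = (∂Q_x/∂P_y)(P_y/Q_x) = -9 × (20.99/525.79) ≈ -0.359.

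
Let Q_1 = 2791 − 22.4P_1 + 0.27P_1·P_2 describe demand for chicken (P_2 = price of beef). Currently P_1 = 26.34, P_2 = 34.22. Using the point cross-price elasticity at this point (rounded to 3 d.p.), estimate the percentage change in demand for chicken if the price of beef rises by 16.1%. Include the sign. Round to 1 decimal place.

1.6%

At P_1 = 26.34, P_2 = 34.22: Q_1 = 2444.350.
∂Q_1/∂P_2 = 0.27P_1 = 7.1118.
ε = (∂Q_1/∂P_2)(P_2/Q_1) = 7.1118 × 34.22/2444.350 ≈ 0.100.
%ΔQ_1 ≈ ε × %ΔP_2 = 0.100 × (16.1%) = 1.6%.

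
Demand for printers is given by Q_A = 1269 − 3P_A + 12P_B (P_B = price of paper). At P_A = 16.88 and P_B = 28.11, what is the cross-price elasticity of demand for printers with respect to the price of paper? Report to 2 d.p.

0.22

At P_A = 16.88 and P_B = 28.11: Q_A = 1555.68.
∂Q_A/∂P_B = 12.
ε = (∂Q_A/∂P_B)(P_B/Q_A) = 12 × (28.11/1555.68) ≈ 0.22.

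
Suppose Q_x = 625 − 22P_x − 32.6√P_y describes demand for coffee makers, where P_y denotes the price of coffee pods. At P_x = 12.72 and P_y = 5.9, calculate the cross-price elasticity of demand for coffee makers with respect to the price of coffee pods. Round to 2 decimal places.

-0.15

At P_x = 12.72 and P_y = 5.9: Q_x = 265.975.
∂Q_x/∂P_y = -32.6/(2√P_y) = -32.6/(2√5.9) = -6.7106.
ε = (∂Q_x/∂P_y)(P_y/Q_x) = -6.7106 × (5.9/265.975) ≈ -0.15.
ε < 0: complements.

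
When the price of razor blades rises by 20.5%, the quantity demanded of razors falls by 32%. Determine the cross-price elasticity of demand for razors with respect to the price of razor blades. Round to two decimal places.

ε = (%ΔQ of razors) / (%ΔP of razor blades) = (-32%) / (20.5%) ≈ -1.56.
Negative cross-price elasticity: complements.

-1.56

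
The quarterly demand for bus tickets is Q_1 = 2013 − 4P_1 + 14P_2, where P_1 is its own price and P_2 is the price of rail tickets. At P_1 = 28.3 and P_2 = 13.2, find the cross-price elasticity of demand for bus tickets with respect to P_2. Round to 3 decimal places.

0.089

At P_1 = 28.3 and P_2 = 13.2: Q_1 = 2084.6.
∂Q_1/∂P_2 = 14.
ε = (∂Q_1/∂P_2)(P_2/Q_1) = 14 × (13.2/2084.6) ≈ 0.089.
Since ε > 0, bus tickets and rail tickets are substitutes.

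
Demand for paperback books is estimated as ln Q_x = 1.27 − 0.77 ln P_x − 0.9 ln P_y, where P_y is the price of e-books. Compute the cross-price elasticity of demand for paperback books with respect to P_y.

In a log-linear (constant-elasticity) demand function, the coefficient on ln P_y is the cross-price elasticity.
ε = -0.90. Negative, so paperback books and e-books are complements.

-0.90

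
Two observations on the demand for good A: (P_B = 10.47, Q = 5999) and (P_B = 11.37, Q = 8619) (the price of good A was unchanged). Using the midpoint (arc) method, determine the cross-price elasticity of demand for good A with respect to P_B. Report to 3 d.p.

4.349

ΔQ_A = 8619 − 5999 = 2620; ΔP_B = 11.37 − 10.47 = 0.9.
Midpoints: Q̄_A = 7309.0, P̄_B = 10.92.
ε = (ΔQ_A/Q̄_A)/(ΔP_B/P̄_B) = (2620/7309.0)/(0.9/10.92) ≈ 4.349.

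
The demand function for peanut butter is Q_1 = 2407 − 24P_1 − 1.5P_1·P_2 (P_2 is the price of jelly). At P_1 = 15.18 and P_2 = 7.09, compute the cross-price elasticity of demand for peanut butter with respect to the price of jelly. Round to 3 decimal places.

At P_1 = 15.18 and P_2 = 7.09: Q_1 = 1881.241.
∂Q_1/∂P_2 = -1.5P_1 = -1.5(15.18) = -22.7700.
ε = (∂Q_1/∂P_2)(P_2/Q_1) = -22.7700 × (7.09/1881.241) ≈ -0.086.
ε < 0: complements.

-0.086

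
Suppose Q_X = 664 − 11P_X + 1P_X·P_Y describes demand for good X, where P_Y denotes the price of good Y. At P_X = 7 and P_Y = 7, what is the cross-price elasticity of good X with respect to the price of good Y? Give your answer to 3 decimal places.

0.077

At P_X = 7 and P_Y = 7: Q_X = 636.
∂Q_X/∂P_Y = 1P_X = 1(7) = 7.0000.
ε = (∂Q_X/∂P_Y)(P_Y/Q_X) = 7.0000 × (7/636) ≈ 0.077.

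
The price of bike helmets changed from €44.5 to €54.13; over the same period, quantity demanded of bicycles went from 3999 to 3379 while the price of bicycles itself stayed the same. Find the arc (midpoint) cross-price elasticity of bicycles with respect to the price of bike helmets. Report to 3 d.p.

-0.861

ΔQ_A = 3379 − 3999 = -620; ΔP_B = 54.13 − 44.5 = 9.63.
Midpoints: Q̄_A = 3689.0, P̄_B = 49.31.
ε = (ΔQ_A/Q̄_A)/(ΔP_B/P̄_B) = (-620/3689.0)/(9.63/49.31) ≈ -0.861.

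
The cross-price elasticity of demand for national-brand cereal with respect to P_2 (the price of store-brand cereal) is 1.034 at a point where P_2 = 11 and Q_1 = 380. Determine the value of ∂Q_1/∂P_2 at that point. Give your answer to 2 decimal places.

35.72

ε = (∂Q_1/∂P_2)·(P_2/Q_1) ⇒ ∂Q_1/∂P_2 = ε·Q_1/P_2 = 1.034 × 380/11 ≈ 35.72.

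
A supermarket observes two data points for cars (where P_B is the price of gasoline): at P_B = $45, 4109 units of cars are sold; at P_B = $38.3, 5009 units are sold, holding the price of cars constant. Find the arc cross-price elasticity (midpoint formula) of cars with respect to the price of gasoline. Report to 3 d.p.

-1.227

ΔQ_A = 5009 − 4109 = 900; ΔP_B = 38.3 − 45 = -6.7.
Midpoints: Q̄_A = 4559.0, P̄_B = 41.65.
ε = (ΔQ_A/Q̄_A)/(ΔP_B/P̄_B) = (900/4559.0)/(-6.7/41.65) ≈ -1.227.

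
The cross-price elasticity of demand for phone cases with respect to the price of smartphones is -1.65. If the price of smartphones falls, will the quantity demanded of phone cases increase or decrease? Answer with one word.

ε < 0 and the price of smartphones falls, so the quantity of phone cases moves in the opposite direction: it increases.

increase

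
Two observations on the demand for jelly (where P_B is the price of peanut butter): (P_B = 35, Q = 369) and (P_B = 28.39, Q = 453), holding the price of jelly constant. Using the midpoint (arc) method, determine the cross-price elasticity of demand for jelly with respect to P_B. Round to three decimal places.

-0.980

ΔQ_A = 453 − 369 = 84; ΔP_B = 28.39 − 35 = -6.61.
Midpoints: Q̄_A = 411.0, P̄_B = 31.70.
ε = (ΔQ_A/Q̄_A)/(ΔP_B/P̄_B) = (84/411.0)/(-6.61/31.70) ≈ -0.980.
ε < 0: jelly and peanut butter are complements.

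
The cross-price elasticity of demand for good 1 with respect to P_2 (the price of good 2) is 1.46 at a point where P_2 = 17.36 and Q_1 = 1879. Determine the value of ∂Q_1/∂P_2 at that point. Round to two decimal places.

158.03

ε = (∂Q_1/∂P_2)·(P_2/Q_1) ⇒ ∂Q_1/∂P_2 = ε·Q_1/P_2 = 1.46 × 1879/17.36 ≈ 158.03.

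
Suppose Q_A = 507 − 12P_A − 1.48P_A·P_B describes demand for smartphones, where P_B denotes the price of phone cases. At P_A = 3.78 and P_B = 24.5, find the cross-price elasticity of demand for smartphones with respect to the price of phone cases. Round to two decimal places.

-0.42

At P_A = 3.78 and P_B = 24.5: Q_A = 324.577.
∂Q_A/∂P_B = -1.48P_A = -1.48(3.78) = -5.5944.
ε = (∂Q_A/∂P_B)(P_B/Q_A) = -5.5944 × (24.5/324.577) ≈ -0.42.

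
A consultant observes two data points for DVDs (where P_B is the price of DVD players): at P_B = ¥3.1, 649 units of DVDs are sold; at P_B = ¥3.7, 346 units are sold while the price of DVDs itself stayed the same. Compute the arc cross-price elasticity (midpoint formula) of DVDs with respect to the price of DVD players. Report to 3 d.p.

-3.451

ΔQ_A = 346 − 649 = -303; ΔP_B = 3.7 − 3.1 = 0.6.
Midpoints: Q̄_A = 497.5, P̄_B = 3.40.
ε = (ΔQ_A/Q̄_A)/(ΔP_B/P̄_B) = (-303/497.5)/(0.6/3.40) ≈ -3.451.
ε < 0: DVDs and DVD players are complements.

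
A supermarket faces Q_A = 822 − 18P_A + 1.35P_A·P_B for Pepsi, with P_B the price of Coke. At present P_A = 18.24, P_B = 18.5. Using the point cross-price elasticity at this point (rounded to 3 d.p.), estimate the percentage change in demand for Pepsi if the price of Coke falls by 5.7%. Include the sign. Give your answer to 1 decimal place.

At P_A = 18.24, P_B = 18.5: Q_A = 949.224.
∂Q_A/∂P_B = 1.35P_A = 24.6240.
ε = (∂Q_A/∂P_B)(P_B/Q_A) = 24.6240 × 18.5/949.224 ≈ 0.480.
%ΔQ_A ≈ ε × %ΔP_B = 0.480 × (-5.7%) = -2.7%.

-2.7%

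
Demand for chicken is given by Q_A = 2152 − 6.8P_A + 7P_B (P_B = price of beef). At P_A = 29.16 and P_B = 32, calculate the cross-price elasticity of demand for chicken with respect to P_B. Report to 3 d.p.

0.103

At P_A = 29.16 and P_B = 32: Q_A = 2177.712.
∂Q_A/∂P_B = 7.
ε = (∂Q_A/∂P_B)(P_B/Q_A) = 7 × (32/2177.712) ≈ 0.103.
Since ε > 0, chicken and beef are substitutes.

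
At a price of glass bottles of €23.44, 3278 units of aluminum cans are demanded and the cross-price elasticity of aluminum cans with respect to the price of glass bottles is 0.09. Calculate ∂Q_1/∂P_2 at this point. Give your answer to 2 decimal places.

12.59

ε = (∂Q_1/∂P_2)·(P_2/Q_1) ⇒ ∂Q_1/∂P_2 = ε·Q_1/P_2 = 0.09 × 3278/23.44 ≈ 12.59.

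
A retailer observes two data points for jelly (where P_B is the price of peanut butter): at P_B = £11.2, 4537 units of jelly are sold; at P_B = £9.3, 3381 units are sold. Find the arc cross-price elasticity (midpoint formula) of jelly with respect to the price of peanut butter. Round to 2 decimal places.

1.58

ΔQ_A = 3381 − 4537 = -1156; ΔP_B = 9.3 − 11.2 = -1.9.
Midpoints: Q̄_A = 3959.0, P̄_B = 10.25.
ε = (ΔQ_A/Q̄_A)/(ΔP_B/P̄_B) = (-1156/3959.0)/(-1.9/10.25) ≈ 1.58.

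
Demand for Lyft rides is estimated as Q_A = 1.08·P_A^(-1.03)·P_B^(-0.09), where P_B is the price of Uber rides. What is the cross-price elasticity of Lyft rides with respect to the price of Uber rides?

In a log-linear (constant-elasticity) demand function, the coefficient on the exponent of P_B is the cross-price elasticity.
ε = -0.09. Negative, so Lyft rides and Uber rides are complements.

-0.09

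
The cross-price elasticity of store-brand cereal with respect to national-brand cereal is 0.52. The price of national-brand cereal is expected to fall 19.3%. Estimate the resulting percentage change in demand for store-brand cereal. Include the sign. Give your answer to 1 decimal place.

%ΔQ ≈ ε × %ΔP of national-brand cereal = 0.52 × (-19.3%) = -10.0%.

-10.0%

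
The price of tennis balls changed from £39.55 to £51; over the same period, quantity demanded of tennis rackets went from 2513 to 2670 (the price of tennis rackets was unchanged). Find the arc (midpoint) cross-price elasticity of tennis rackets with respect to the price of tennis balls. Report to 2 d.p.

ΔQ_A = 2670 − 2513 = 157; ΔP_B = 51 − 39.55 = 11.45.
Midpoints: Q̄_A = 2591.5, P̄_B = 45.27.
ε = (ΔQ_A/Q̄_A)/(ΔP_B/P̄_B) = (157/2591.5)/(11.45/45.27) ≈ 0.24.
ε > 0: tennis rackets and tennis balls are substitutes.

0.24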